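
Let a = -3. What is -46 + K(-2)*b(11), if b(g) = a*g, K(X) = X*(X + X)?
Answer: -310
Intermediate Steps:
K(X) = 2*X**2 (K(X) = X*(2*X) = 2*X**2)
b(g) = -3*g
-46 + K(-2)*b(11) = -46 + (2*(-2)**2)*(-3*11) = -46 + (2*4)*(-33) = -46 + 8*(-33) = -46 - 264 = -310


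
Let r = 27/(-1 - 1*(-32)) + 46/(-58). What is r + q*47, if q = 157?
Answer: 6633791/899 ≈ 7379.1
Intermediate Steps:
r = 70/899 (r = 27/(-1 + 32) + 46*(-1/58) = 27/31 - 23/29 = 70/899 ≈ 0.077864)
r + q*47 = 70/899 + 157*47 = 70/899 + 7379 = 6633791/899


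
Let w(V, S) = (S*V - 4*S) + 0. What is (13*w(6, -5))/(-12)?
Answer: 65/6 ≈ 10.833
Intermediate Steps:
w(V, S) = -4*S + S*V (w(V, S) = (-4*S + S*V) + 0 = -4*S + S*V)
(13*w(6, -5))/(-12) = (13*(-5*(-4 + 6)))/(-12) = (13*(-5*2))*(-1/12) = (13*(-10))*(-1/12) = -130*(-1/12) = 65/6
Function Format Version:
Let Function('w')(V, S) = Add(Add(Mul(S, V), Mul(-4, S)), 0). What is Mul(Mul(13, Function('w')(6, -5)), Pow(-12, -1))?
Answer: Rational(65, 6) ≈ 10.833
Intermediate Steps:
Function('w')(V, S) = Add(Mul(-4, S), Mul(S, V)) (Function('w')(V, S) = Add(Add(Mul(-4, S), Mul(S, V)), 0) = Add(Mul(-4, S), Mul(S, V)))
Mul(Mul(13, Function('w')(6, -5)), Pow(-12, -1)) = Mul(Mul(13, Mul(-5, Add(-4, 6))), Pow(-12, -1)) = Mul(Mul(13, Mul(-5, 2)), Rational(-1, 12)) = Mul(Mul(13, -10), Rational(-1, 12)) = Mul(-130, Rational(-1, 12)) = Rational(65, 6)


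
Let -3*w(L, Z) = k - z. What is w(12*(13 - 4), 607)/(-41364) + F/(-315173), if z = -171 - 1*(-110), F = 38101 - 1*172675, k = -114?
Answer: 16682852639/39110447916 ≈ 0.42656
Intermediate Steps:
F = -134574 (F = 38101 - 172675 = -134574)
z = -61 (z = -171 + 110 = -61)
w(L, Z) = 53/3 (w(L, Z) = -(-114 - 1*(-61))/3 = -(-114 + 61)/3 = -1/3*(-53) = 53/3)
w(12*(13 - 4), 607)/(-41364) + F/(-315173) = (53/3)/(-41364) - 134574/(-315173) = (53/3)*(-1/41364) - 134574*(-1/315173) = -53/124092 + 134574/315173 = 16682852639/39110447916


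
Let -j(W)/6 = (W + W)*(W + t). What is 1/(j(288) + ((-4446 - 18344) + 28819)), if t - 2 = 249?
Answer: -1/1856755 ≈ -5.3857e-7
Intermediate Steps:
t = 251 (t = 2 + 249 = 251)
j(W) = -12*W*(251 + W) (j(W) = -6*(W + W)*(W + 251) = -6*2*W*(251 + W) = -12*W*(251 + W))
1/(j(288) + ((-4446 - 18344) + 28819)) = 1/(-12*288*(251 + 288) + ((-4446 - 18344) + 28819)) = 1/(-12*288*539 + (-22790 + 28819)) = 1/(-1862784 + 6029) = 1/(-1856755) = -1/1856755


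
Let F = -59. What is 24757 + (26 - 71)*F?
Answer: 27412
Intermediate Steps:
24757 + (26 - 71)*F = 24757 + (26 - 71)*(-59) = 24757 - 45*(-59) = 24757 + 2655 = 27412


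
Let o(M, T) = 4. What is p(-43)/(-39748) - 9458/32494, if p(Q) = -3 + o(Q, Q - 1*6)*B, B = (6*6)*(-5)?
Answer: -176221711/645785756 ≈ -0.27288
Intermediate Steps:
B = -180 (B = 36*(-5) = -180)
p(Q) = -723 (p(Q) = -3 + 4*(-180) = -3 - 720 = -723)
p(-43)/(-39748) - 9458/32494 = -723/(-39748) - 9458/32494 = -723*(-1/39748) - 9458*1/32494 = 723/39748 - 4729/16247 = -176221711/645785756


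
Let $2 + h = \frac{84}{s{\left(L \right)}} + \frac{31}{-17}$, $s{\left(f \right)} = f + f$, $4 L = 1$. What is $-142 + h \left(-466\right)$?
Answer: $- \frac{1303020}{17} \approx -76648.0$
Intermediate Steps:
$L = \frac{1}{4}$ ($L = \frac{1}{4} \cdot 1 = \frac{1}{4} \approx 0.25$)
$s{\left(f \right)} = 2 f$
$h = \frac{2791}{17}$ ($h = -2 + \left(\frac{84}{2 \cdot \frac{1}{4}} + \frac{31}{-17}\right) = -2 + \left(84 \frac{1}{\frac{1}{2}} + 31 \left(- \frac{1}{17}\right)\right) = -2 + \left(84 \cdot 2 - \frac{31}{17}\right) = -2 + \left(168 - \frac{31}{17}\right) = -2 + \frac{2825}{17} = \frac{2791}{17} \approx 164.18$)
$-142 + h \left(-466\right) = -142 + \frac{2791}{17} \left(-466\right) = -142 - \frac{1300606}{17} = - \frac{1303020}{17}$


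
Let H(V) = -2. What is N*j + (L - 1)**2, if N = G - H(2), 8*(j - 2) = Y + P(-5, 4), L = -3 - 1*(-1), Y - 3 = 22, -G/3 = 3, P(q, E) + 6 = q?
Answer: -69/4 ≈ -17.250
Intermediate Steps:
P(q, E) = -6 + q
G = -9 (G = -3*3 = -9)
Y = 25 (Y = 3 + 22 = 25)
L = -2 (L = -3 + 1 = -2)
j = 15/4 (j = 2 + (25 + (-6 - 5))/8 = 2 + (25 - 11)/8 = 2 + (1/8)*14 = 2 + 7/4 = 15/4 ≈ 3.7500)
N = -7 (N = -9 - 1*(-2) = -9 + 2 = -7)
N*j + (L - 1)**2 = -7*15/4 + (-2 - 1)**2 = -105/4 + (-3)**2 = -105/4 + 9 = -69/4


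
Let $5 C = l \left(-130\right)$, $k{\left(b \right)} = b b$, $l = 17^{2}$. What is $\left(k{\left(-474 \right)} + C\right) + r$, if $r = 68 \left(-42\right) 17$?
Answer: $168610$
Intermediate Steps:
$l = 289$
$r = -48552$ ($r = \left(-2856\right) 17 = -48552$)
$k{\left(b \right)} = b^{2}$
$C = -7514$ ($C = \frac{289 \left(-130\right)}{5} = \frac{1}{5} \left(-37570\right) = -7514$)
$\left(k{\left(-474 \right)} + C\right) + r = \left(\left(-474\right)^{2} - 7514\right) - 48552 = \left(224676 - 7514\right) - 48552 = 217162 - 48552 = 168610$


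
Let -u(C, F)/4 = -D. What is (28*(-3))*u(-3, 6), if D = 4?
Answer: -1344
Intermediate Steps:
u(C, F) = 16 (u(C, F) = -(-4)*4 = -4*(-4) = 16)
(28*(-3))*u(-3, 6) = (28*(-3))*16 = -84*16 = -1344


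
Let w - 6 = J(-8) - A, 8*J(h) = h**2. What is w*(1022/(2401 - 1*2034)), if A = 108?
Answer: -96068/367 ≈ -261.77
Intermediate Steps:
J(h) = h**2/8
w = -94 (w = 6 + ((1/8)*(-8)**2 - 1*108) = 6 + ((1/8)*64 - 108) = 6 + (8 - 108) = 6 - 100 = -94)
w*(1022/(2401 - 1*2034)) = -96068/(2401 - 1*2034) = -96068/(2401 - 2034) = -96068/367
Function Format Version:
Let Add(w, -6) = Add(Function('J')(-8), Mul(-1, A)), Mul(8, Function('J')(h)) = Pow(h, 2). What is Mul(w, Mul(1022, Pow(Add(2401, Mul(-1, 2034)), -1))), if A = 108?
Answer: Rational(-96068, 367) ≈ -261.77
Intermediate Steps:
Function('J')(h) = Mul(Rational(1, 8), Pow(h, 2))
w = -94 (w = Add(6, Add(Mul(Rational(1, 8), Pow(-8, 2)), Mul(-1, 108))) = Add(6, Add(Mul(Rational(1, 8), 64), -108)) = Add(6, Add(8, -108)) = Add(6, -100) = -94)
Mul(w, Mul(1022, Pow(Add(2401, Mul(-1, 2034)), -1))) = Mul(-94, Mul(1022, Pow(Add(2401, Mul(-1, 2034)), -1))) = Mul(-94, Mul(1022, Pow(Add(2401, -2034), -1))) = Mul(-94, Mul(1022, Pow(367, -1))) = Mul(-94, Mul(1022, Rational(1, 367))) = Mul(-94, Rational(1022, 367)) = Rational(-96068, 367)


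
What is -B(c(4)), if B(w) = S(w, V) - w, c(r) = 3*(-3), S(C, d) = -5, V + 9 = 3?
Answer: -4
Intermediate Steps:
V = -6 (V = -9 + 3 = -6)
c(r) = -9
B(w) = -5 - w
-B(c(4)) = -(-5 - 1*(-9)) = -(-5 + 9) = -1*4 = -4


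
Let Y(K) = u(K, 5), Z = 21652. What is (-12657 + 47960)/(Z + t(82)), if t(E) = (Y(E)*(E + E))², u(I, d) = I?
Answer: 35303/180870356 ≈ 0.00019518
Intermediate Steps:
Y(K) = K
t(E) = 4*E⁴ (t(E) = (E*(E + E))² = (E*(2*E))² = (2*E²)² = 4*E⁴)
(-12657 + 47960)/(Z + t(82)) = (-12657 + 47960)/(21652 + 4*82⁴) = 35303/(21652 + 4*45212176) = 35303/(21652 + 180848704) = 35303/180870356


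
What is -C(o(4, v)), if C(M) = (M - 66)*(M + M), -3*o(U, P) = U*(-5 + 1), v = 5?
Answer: 5824/9 ≈ 647.11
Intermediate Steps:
o(U, P) = 4*U/3 (o(U, P) = -U*(-5 + 1)/3 = -U*(-4)/3 = -(-4)*U/3 = 4*U/3)
C(M) = 2*M*(-66 + M) (C(M) = (-66 + M)*(2*M) = 2*M*(-66 + M))
-C(o(4, v)) = -2*(4/3)*4*(-66 + (4/3)*4) = -2*16*(-66 + 16/3)/3 = -2*16*(-182)/(3*3) = -1*(-5824/9) = 5824/9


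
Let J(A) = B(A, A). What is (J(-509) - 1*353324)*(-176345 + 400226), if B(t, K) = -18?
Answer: -79106560302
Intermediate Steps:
J(A) = -18
(J(-509) - 1*353324)*(-176345 + 400226) = (-18 - 1*353324)*(-176345 + 400226) = (-18 - 353324)*223881 = -353342*223881 = -79106560302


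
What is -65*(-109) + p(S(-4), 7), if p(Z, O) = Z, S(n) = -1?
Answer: 7084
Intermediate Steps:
-65*(-109) + p(S(-4), 7) = -65*(-109) - 1 = 7085 - 1 = 7084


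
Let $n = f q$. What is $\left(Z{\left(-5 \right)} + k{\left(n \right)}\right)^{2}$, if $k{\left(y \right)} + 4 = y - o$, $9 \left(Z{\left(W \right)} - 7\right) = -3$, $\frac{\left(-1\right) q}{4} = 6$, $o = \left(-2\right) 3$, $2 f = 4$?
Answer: $\frac{13924}{9} \approx 1547.1$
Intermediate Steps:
$f = 2$ ($f = \frac{1}{2} \cdot 4 = 2$)
$o = -6$
$q = -24$ ($q = \left(-4\right) 6 = -24$)
$Z{\left(W \right)} = \frac{20}{3}$ ($Z{\left(W \right)} = 7 + \frac{1}{9} \left(-3\right) = 7 - \frac{1}{3} = \frac{20}{3}$)
$n = -48$ ($n = 2 \left(-24\right) = -48$)
$k{\left(y \right)} = 2 + y$ ($k{\left(y \right)} = -4 + \left(y - -6\right) = -4 + \left(y + 6\right) = -4 + \left(6 + y\right) = 2 + y$)
$\left(Z{\left(-5 \right)} + k{\left(n \right)}\right)^{2} = \left(\frac{20}{3} + \left(2 - 48\right)\right)^{2} = \left(\frac{20}{3} - 46\right)^{2} = \left(- \frac{118}{3}\right)^{2} = \frac{13924}{9}$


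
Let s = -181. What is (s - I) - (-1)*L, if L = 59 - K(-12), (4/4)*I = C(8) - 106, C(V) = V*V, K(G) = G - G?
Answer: -80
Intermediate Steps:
K(G) = 0
C(V) = V**2
I = -42 (I = 8**2 - 106 = 64 - 106 = -42)
L = 59 (L = 59 - 1*0 = 59 + 0 = 59)
(s - I) - (-1)*L = (-181 - 1*(-42)) - (-1)*59 = (-181 + 42) - 1*(-59) = -139 + 59 = -80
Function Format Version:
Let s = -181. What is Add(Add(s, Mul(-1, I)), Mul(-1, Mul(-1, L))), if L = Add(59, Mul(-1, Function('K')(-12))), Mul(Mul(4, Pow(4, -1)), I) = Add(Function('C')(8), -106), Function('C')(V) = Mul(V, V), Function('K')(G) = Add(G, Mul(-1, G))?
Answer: -80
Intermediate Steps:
Function('K')(G) = 0
Function('C')(V) = Pow(V, 2)
I = -42 (I = Add(Pow(8, 2), -106) = Add(64, -106) = -42)
L = 59 (L = Add(59, Mul(-1, 0)) = Add(59, 0) = 59)
Add(Add(s, Mul(-1, I)), Mul(-1, Mul(-1, L))) = Add(Add(-181, Mul(-1, -42)), Mul(-1, Mul(-1, 59))) = Add(Add(-181, 42), Mul(-1, -59)) = Add(-139, 59) = -80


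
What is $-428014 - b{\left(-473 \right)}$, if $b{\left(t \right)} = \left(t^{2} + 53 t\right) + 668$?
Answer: $-627342$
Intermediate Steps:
$b{\left(t \right)} = 668 + t^{2} + 53 t$
$-428014 - b{\left(-473 \right)} = -428014 - \left(668 + \left(-473\right)^{2} + 53 \left(-473\right)\right) = -428014 - \left(668 + 223729 - 25069\right) = -428014 - 199328 = -627342$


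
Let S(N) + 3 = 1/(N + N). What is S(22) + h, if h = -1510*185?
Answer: -12291531/44 ≈ -2.7935e+5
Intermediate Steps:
S(N) = -3 + 1/(2*N) (S(N) = -3 + 1/(N + N) = -3 + 1/(2*N))
h = -279350
S(22) + h = (-3 + (1/2)/22) - 279350 = (-3 + (1/2)*(1/22)) - 279350 = (-3 + 1/44) - 279350 = -131/44 - 279350 = -12291531/44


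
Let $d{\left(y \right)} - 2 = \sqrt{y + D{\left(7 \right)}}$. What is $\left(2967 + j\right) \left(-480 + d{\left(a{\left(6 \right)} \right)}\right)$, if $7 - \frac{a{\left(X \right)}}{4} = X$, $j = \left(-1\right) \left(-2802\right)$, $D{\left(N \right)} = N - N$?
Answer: $-2746044$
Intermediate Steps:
$D{\left(N \right)} = 0$
$j = 2802$
$a{\left(X \right)} = 28 - 4 X$
$d{\left(y \right)} = 2 + \sqrt{y}$ ($d{\left(y \right)} = 2 + \sqrt{y + 0} = 2 + \sqrt{y}$)
$\left(2967 + j\right) \left(-480 + d{\left(a{\left(6 \right)} \right)}\right) = \left(2967 + 2802\right) \left(-480 + \left(2 + \sqrt{28 - 24}\right)\right) = 5769 \left(-480 + \left(2 + \sqrt{28 - 24}\right)\right) = 5769 \left(-480 + \left(2 + \sqrt{4}\right)\right) = 5769 \left(-480 + \left(2 + 2\right)\right) = 5769 \left(-480 + 4\right) = 5769 \left(-476\right) = -2746044$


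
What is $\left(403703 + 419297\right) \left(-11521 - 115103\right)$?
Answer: $-104211552000$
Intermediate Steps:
$\left(403703 + 419297\right) \left(-11521 - 115103\right) = 823000 \left(-126624\right) = -104211552000$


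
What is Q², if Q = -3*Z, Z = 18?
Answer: 2916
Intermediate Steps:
Q = -54 (Q = -3*18 = -54)
Q² = (-54)² = 2916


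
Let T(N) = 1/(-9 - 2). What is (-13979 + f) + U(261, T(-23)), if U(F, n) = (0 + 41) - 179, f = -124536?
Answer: -138653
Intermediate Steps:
T(N) = -1/11 (T(N) = 1/(-11) = -1/11)
U(F, n) = -138 (U(F, n) = 41 - 179 = -138)
(-13979 + f) + U(261, T(-23)) = (-13979 - 124536) - 138 = -138515 - 138 = -138653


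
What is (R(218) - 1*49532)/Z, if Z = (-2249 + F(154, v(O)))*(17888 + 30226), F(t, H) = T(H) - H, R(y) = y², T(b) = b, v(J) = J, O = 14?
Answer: 1004/54104193 ≈ 1.8557e-5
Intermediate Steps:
F(t, H) = 0 (F(t, H) = H - H = 0)
Z = -108208386 (Z = (-2249 + 0)*(17888 + 30226) = -2249*48114 = -108208386)
(R(218) - 1*49532)/Z = (218² - 1*49532)/(-108208386) = (47524 - 49532)*(-1/108208386) = -2008*(-1/108208386) = 1004/54104193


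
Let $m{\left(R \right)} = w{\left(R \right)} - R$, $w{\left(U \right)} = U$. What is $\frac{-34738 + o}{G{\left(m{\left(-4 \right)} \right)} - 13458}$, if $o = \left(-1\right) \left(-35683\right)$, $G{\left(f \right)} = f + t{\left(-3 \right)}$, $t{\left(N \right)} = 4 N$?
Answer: $- \frac{63}{898} \approx -0.070156$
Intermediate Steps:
$m{\left(R \right)} = 0$ ($m{\left(R \right)} = R - R = 0$)
$G{\left(f \right)} = -12 + f$ ($G{\left(f \right)} = f + 4 \left(-3\right) = f - 12 = -12 + f$)
$o = 35683$
$\frac{-34738 + o}{G{\left(m{\left(-4 \right)} \right)} - 13458} = \frac{-34738 + 35683}{\left(-12 + 0\right) - 13458} = \frac{945}{-12 - 13458} = \frac{945}{-13470} = 945 \left(- \frac{1}{13470}\right) = - \frac{63}{898}$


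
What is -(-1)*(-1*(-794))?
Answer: 794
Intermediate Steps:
-(-1)*(-1*(-794)) = -(-1)*794 = -1*(-794) = 794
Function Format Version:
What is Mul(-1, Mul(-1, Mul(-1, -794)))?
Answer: 794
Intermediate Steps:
Mul(-1, Mul(-1, Mul(-1, -794))) = Mul(-1, Mul(-1, 794)) = Mul(-1, -794) = 794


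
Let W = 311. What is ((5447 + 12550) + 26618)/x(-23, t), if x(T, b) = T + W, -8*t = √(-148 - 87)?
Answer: 44615/288 ≈ 154.91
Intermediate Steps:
t = -I*√235/8 (t = -√(-148 - 87)/8 = -I*√235/8 ≈ -1.9162*I)
x(T, b) = 311 + T (x(T, b) = T + 311 = 311 + T)
((5447 + 12550) + 26618)/x(-23, t) = ((5447 + 12550) + 26618)/(311 - 23) = (17997 + 26618)/288 = 44615*(1/288) = 44615/288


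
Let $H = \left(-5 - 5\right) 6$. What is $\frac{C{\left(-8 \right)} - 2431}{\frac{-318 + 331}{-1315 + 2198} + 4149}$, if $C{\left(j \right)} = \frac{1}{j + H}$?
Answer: $- \frac{145967847}{249123440} \approx -0.58593$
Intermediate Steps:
$H = -60$ ($H = \left(-10\right) 6 = -60$)
$C{\left(j \right)} = \frac{1}{-60 + j}$ ($C{\left(j \right)} = \frac{1}{j - 60} = \frac{1}{-60 + j}$)
$\frac{C{\left(-8 \right)} - 2431}{\frac{-318 + 331}{-1315 + 2198} + 4149} = \frac{\frac{1}{-60 - 8} - 2431}{\frac{-318 + 331}{-1315 + 2198} + 4149} = \frac{\frac{1}{-68} - 2431}{\frac{13}{883} + 4149} = \frac{- \frac{1}{68} - 2431}{13 \cdot \frac{1}{883} + 4149} = - \frac{165309}{68 \left(\frac{13}{883} + 4149\right)} = - \frac{165309}{68 \cdot \frac{3663580}{883}} = \left(- \frac{165309}{68}\right) \frac{883}{3663580} = - \frac{145967847}{249123440}$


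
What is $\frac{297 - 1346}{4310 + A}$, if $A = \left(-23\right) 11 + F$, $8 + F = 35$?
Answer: $- \frac{1049}{4084} \approx -0.25686$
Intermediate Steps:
$F = 27$ ($F = -8 + 35 = 27$)
$A = -226$ ($A = \left(-23\right) 11 + 27 = -253 + 27 = -226$)
$\frac{297 - 1346}{4310 + A} = \frac{297 - 1346}{4310 - 226} = - \frac{1049}{4084}$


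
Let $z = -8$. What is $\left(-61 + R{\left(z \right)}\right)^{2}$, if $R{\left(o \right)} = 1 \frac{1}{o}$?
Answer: $\frac{239121}{64} \approx 3736.3$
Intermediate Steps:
$R{\left(o \right)} = \frac{1}{o}$
$\left(-61 + R{\left(z \right)}\right)^{2} = \left(-61 + \frac{1}{-8}\right)^{2} = \left(-61 - \frac{1}{8}\right)^{2} = \left(- \frac{489}{8}\right)^{2} = \frac{239121}{64}$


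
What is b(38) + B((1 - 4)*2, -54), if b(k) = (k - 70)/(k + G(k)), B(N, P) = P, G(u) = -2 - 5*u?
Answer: -4142/77 ≈ -53.792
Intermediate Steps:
G(u) = -2 - 5*u
b(k) = (-70 + k)/(-2 - 4*k) (b(k) = (k - 70)/(k + (-2 - 5*k)) = (-70 + k)/(-2 - 4*k))
b(38) + B((1 - 4)*2, -54) = (70 - 1*38)/(2*(1 + 2*38)) - 54 = (70 - 38)/(2*(1 + 76)) - 54 = (½)*32/77 - 54 = (½)*(1/77)*32 - 54 = 16/77 - 54 = -4142/77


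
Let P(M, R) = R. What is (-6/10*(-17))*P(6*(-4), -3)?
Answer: -153/5 ≈ -30.600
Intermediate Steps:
(-6/10*(-17))*P(6*(-4), -3) = (-6/10*(-17))*(-3) = (-6*⅒*(-17))*(-3) = -⅗*(-17)*(-3) = (51/5)*(-3) = -153/5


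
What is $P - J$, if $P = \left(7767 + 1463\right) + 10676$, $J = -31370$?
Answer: $51276$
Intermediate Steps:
$P = 19906$ ($P = 9230 + 10676 = 19906$)
$P - J = 19906 - -31370 = 19906 + 31370 = 51276$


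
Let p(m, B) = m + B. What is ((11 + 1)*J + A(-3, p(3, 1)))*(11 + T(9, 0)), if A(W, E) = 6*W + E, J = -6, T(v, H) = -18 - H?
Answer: 602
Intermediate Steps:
p(m, B) = B + m
A(W, E) = E + 6*W
((11 + 1)*J + A(-3, p(3, 1)))*(11 + T(9, 0)) = ((11 + 1)*(-6) + ((1 + 3) + 6*(-3)))*(11 + (-18 - 1*0)) = (12*(-6) + (4 - 18))*(11 + (-18 + 0)) = (-72 - 14)*(11 - 18) = -86*(-7) = 602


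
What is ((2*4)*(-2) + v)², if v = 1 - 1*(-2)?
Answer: 169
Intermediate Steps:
v = 3 (v = 1 + 2 = 3)
((2*4)*(-2) + v)² = ((2*4)*(-2) + 3)² = (8*(-2) + 3)² = (-16 + 3)² = (-13)² = 169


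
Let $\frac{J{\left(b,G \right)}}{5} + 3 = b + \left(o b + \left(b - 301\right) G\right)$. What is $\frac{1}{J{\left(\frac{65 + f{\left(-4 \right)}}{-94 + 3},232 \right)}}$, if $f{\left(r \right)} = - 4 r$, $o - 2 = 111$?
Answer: $- \frac{91}{31915055} \approx -2.8513 \cdot 10^{-6}$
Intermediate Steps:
$o = 113$ ($o = 2 + 111 = 113$)
$J{\left(b,G \right)} = -15 + 570 b + 5 G \left(-301 + b\right)$ ($J{\left(b,G \right)} = -15 + 5 \left(b + \left(113 b + \left(b - 301\right) G\right)\right) = -15 + 5 \left(b + \left(113 b + \left(-301 + b\right) G\right)\right) = -15 + 5 \left(b + \left(113 b + G \left(-301 + b\right)\right)\right) = -15 + 5 \left(114 b + G \left(-301 + b\right)\right) = -15 + \left(570 b + 5 G \left(-301 + b\right)\right) = -15 + 570 b + 5 G \left(-301 + b\right)$)
$\frac{1}{J{\left(\frac{65 + f{\left(-4 \right)}}{-94 + 3},232 \right)}} = \frac{1}{-15 - 349160 + 570 \frac{65 - -16}{-94 + 3} + 5 \cdot 232 \frac{65 - -16}{-94 + 3}} = \frac{1}{-15 - 349160 + 570 \frac{65 + 16}{-91} + 5 \cdot 232 \frac{65 + 16}{-91}} = \frac{1}{-15 - 349160 + 570 \cdot 81 \left(- \frac{1}{91}\right) + 5 \cdot 232 \cdot 81 \left(- \frac{1}{91}\right)} = \frac{1}{-15 - 349160 + 570 \left(- \frac{81}{91}\right) + 5 \cdot 232 \left(- \frac{81}{91}\right)} = \frac{1}{-15 - 349160 - \frac{46170}{91} - \frac{93960}{91}} = \frac{1}{- \frac{31915055}{91}} = - \frac{91}{31915055}$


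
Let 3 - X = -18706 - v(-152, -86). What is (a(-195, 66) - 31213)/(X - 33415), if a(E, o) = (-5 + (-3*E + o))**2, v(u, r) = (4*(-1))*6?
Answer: -128701/4910 ≈ -26.212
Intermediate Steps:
v(u, r) = -24 (v(u, r) = -4*6 = -24)
X = 18685 (X = 3 - (-18706 - 1*(-24)) = 3 - (-18706 + 24) = 3 - 1*(-18682) = 3 + 18682 = 18685)
a(E, o) = (-5 + o - 3*E)**2 (a(E, o) = (-5 + (o - 3*E))**2 = (-5 + o - 3*E)**2)
(a(-195, 66) - 31213)/(X - 33415) = ((5 - 1*66 + 3*(-195))**2 - 31213)/(18685 - 33415) = ((5 - 66 - 585)**2 - 31213)/(-14730) = ((-646)**2 - 31213)*(-1/14730) = (417316 - 31213)*(-1/14730) = 386103*(-1/14730) = -128701/4910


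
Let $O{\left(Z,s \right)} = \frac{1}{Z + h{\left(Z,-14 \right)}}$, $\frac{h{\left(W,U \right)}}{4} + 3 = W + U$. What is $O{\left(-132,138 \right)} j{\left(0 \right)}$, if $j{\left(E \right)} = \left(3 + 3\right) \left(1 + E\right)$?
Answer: $- \frac{3}{364} \approx -0.0082418$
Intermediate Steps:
$h{\left(W,U \right)} = -12 + 4 U + 4 W$ ($h{\left(W,U \right)} = -12 + 4 \left(W + U\right) = -12 + 4 \left(U + W\right) = -12 + \left(4 U + 4 W\right) = -12 + 4 U + 4 W$)
$j{\left(E \right)} = 6 + 6 E$ ($j{\left(E \right)} = 6 \left(1 + E\right) = 6 + 6 E$)
$O{\left(Z,s \right)} = \frac{1}{-68 + 5 Z}$ ($O{\left(Z,s \right)} = \frac{1}{Z + \left(-12 + 4 \left(-14\right) + 4 Z\right)} = \frac{1}{Z - \left(68 - 4 Z\right)} = \frac{1}{Z + \left(-68 + 4 Z\right)} = \frac{1}{-68 + 5 Z}$)
$O{\left(-132,138 \right)} j{\left(0 \right)} = \frac{6 + 6 \cdot 0}{-68 + 5 \left(-132\right)} = \frac{6 + 0}{-68 - 660} = \frac{1}{-728} \cdot 6 = \left(- \frac{1}{728}\right) 6 = - \frac{3}{364}$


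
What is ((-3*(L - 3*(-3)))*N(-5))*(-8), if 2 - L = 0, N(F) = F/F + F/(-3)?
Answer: 704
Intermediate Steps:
N(F) = 1 - F/3 (N(F) = 1 + F*(-⅓) = 1 - F/3)
L = 2 (L = 2 - 1*0 = 2 + 0 = 2)
((-3*(L - 3*(-3)))*N(-5))*(-8) = ((-3*(2 - 3*(-3)))*(1 - ⅓*(-5)))*(-8) = ((-3*(2 + 9))*(1 + 5/3))*(-8) = (-3*11*(8/3))*(-8) = -33*8/3*(-8) = -88*(-8) = 704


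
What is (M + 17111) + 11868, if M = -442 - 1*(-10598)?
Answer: 39135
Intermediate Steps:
M = 10156 (M = -442 + 10598 = 10156)
(M + 17111) + 11868 = (10156 + 17111) + 11868 = 27267 + 11868 = 39135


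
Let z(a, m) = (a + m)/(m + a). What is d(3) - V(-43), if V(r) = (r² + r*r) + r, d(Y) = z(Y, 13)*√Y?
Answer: -3655 + √3 ≈ -3653.3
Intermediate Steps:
z(a, m) = 1 (z(a, m) = (a + m)/(a + m) = 1)
d(Y) = √Y (d(Y) = 1*√Y = √Y)
V(r) = r + 2*r² (V(r) = (r² + r²) + r = 2*r² + r = r + 2*r²)
d(3) - V(-43) = √3 - (-43)*(1 + 2*(-43)) = √3 - (-43)*(1 - 86) = √3 - (-43)*(-85) = √3 - 1*3655 = √3 - 3655 = -3655 + √3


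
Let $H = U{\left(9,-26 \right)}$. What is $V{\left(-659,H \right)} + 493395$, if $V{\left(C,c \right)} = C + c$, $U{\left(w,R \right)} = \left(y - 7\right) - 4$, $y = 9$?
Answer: $492734$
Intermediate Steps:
$U{\left(w,R \right)} = -2$ ($U{\left(w,R \right)} = \left(9 - 7\right) - 4 = 2 - 4 = -2$)
$H = -2$
$V{\left(-659,H \right)} + 493395 = \left(-659 - 2\right) + 493395 = -661 + 493395 = 492734$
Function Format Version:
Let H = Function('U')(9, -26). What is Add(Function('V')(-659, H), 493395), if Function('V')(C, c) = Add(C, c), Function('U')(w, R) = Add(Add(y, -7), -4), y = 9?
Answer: 492734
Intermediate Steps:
Function('U')(w, R) = -2 (Function('U')(w, R) = Add(Add(9, -7), -4) = Add(2, -4) = -2)
H = -2
Add(Function('V')(-659, H), 493395) = Add(Add(-659, -2), 493395) = Add(-661, 493395) = 492734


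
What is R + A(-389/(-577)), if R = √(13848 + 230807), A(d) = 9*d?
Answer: 3501/577 + √244655 ≈ 500.69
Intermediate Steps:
R = √244655 ≈ 494.63
R + A(-389/(-577)) = √244655 + 9*(-389/(-577)) = √244655 + 9*(-389*(-1/577)) = √244655 + 9*(389/577) = √244655 + 3501/577 = 3501/577 + √244655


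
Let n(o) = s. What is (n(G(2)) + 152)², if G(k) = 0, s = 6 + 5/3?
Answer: 229441/9 ≈ 25493.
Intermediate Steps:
s = 23/3 (s = 6 + 5*(⅓) = 6 + 5/3 = 23/3 ≈ 7.6667)
n(o) = 23/3
(n(G(2)) + 152)² = (23/3 + 152)² = (479/3)² = 229441/9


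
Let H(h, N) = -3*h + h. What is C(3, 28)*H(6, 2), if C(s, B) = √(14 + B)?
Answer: -12*√42 ≈ -77.769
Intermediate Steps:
H(h, N) = -2*h
C(3, 28)*H(6, 2) = √(14 + 28)*(-2*6) = √42*(-12) = -12*√42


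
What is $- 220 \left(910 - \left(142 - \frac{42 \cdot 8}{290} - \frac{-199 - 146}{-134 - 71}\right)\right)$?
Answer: $- \frac{201636732}{1189} \approx -1.6959 \cdot 10^{5}$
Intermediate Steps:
$- 220 \left(910 - \left(142 - \frac{42 \cdot 8}{290} - \frac{-199 - 146}{-134 - 71}\right)\right) = - 220 \left(910 + \left(\left(336 \cdot \frac{1}{290} - 142\right) - \frac{345}{-205}\right)\right) = - 220 \left(910 + \left(\left(\frac{168}{145} - 142\right) - - \frac{69}{41}\right)\right) = - 220 \left(910 + \left(- \frac{20422}{145} + \frac{69}{41}\right)\right) = - 220 \left(910 - \frac{827297}{5945}\right) = \left(-220\right) \frac{4582653}{5945} = - \frac{201636732}{1189}$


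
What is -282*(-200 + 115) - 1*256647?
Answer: -232677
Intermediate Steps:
-282*(-200 + 115) - 1*256647 = -282*(-85) - 256647 = 23970 - 256647 = -232677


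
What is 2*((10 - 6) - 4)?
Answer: 0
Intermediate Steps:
2*((10 - 6) - 4) = 2*(4 - 4) = 2*0 = 0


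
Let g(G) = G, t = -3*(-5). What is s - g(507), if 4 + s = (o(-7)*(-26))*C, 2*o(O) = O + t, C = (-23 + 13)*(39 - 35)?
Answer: 3649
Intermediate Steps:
t = 15
C = -40 (C = -10*4 = -40)
o(O) = 15/2 + O/2 (o(O) = (O + 15)/2 = (15 + O)/2 = 15/2 + O/2)
s = 4156 (s = -4 + ((15/2 + (½)*(-7))*(-26))*(-40) = -4 + ((15/2 - 7/2)*(-26))*(-40) = -4 + (4*(-26))*(-40) = -4 - 104*(-40) = -4 + 4160 = 4156)
s - g(507) = 4156 - 1*507 = 4156 - 507 = 3649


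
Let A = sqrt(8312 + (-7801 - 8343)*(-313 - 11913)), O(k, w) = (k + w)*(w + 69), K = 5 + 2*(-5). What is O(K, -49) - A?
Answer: -1080 - 2*sqrt(49346214) ≈ -15129.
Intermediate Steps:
K = -5 (K = 5 - 10 = -5)
O(k, w) = (69 + w)*(k + w) (O(k, w) = (k + w)*(69 + w) = (69 + w)*(k + w))
A = 2*sqrt(49346214) (A = sqrt(8312 - 16144*(-12226)) = sqrt(8312 + 197376544) = sqrt(197384856) = 2*sqrt(49346214) ≈ 14049.)
O(K, -49) - A = ((-49)**2 + 69*(-5) + 69*(-49) - 5*(-49)) - 2*sqrt(49346214) = (2401 - 345 - 3381 + 245) - 2*sqrt(49346214) = -1080 - 2*sqrt(49346214)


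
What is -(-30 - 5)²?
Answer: -1225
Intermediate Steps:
-(-30 - 5)² = -1*(-35)² = -1*1225 = -1225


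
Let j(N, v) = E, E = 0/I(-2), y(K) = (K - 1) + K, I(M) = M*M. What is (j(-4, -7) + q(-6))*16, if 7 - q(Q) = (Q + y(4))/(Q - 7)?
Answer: 1472/13 ≈ 113.23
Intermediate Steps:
I(M) = M²
y(K) = -1 + 2*K (y(K) = (-1 + K) + K = -1 + 2*K)
q(Q) = 7 - (7 + Q)/(-7 + Q) (q(Q) = 7 - (Q + (-1 + 2*4))/(Q - 7) = 7 - (Q + (-1 + 8))/(-7 + Q) = 7 - (Q + 7)/(-7 + Q) = 7 - (7 + Q)/(-7 + Q))
E = 0 (E = 0/((-2)²) = 0/4 = 0*(¼) = 0)
j(N, v) = 0
(j(-4, -7) + q(-6))*16 = (0 + 2*(-28 + 3*(-6))/(-7 - 6))*16 = (0 + 2*(-28 - 18)/(-13))*16 = (0 + 2*(-1/13)*(-46))*16 = (0 + 92/13)*16 = (92/13)*16 = 1472/13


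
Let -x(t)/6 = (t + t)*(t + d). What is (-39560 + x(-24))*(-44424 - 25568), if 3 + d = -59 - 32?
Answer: 5147491648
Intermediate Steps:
d = -94 (d = -3 + (-59 - 32) = -3 - 91 = -94)
x(t) = -12*t*(-94 + t) (x(t) = -6*(t + t)*(t - 94) = -6*2*t*(-94 + t) = -12*t*(-94 + t))
(-39560 + x(-24))*(-44424 - 25568) = (-39560 + 12*(-24)*(94 - 1*(-24)))*(-44424 - 25568) = (-39560 + 12*(-24)*(94 + 24))*(-69992) = (-39560 + 12*(-24)*118)*(-69992) = (-39560 - 33984)*(-69992) = -73544*(-69992) = 5147491648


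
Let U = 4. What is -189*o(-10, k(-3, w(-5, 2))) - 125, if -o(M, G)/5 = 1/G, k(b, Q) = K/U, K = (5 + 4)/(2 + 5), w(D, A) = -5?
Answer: 2815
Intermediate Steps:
K = 9/7 ≈ 1.2857
k(b, Q) = 9/28 (k(b, Q) = (9/7)/4 = (9/7)*(1/4) = 9/28)
o(M, G) = -5/G
-189*o(-10, k(-3, w(-5, 2))) - 125 = -(-945)/9/28 - 125 = -(-945)*28/9 - 125 = -189*(-140/9) - 125 = 2940 - 125 = 2815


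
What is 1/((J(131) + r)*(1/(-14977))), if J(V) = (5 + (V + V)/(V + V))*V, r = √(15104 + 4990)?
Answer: -1961987/99617 + 14977*√20094/597702 ≈ -16.143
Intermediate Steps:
r = √20094 ≈ 141.75
J(V) = 6*V (J(V) = (5 + (2*V)/((2*V)))*V = (5 + (2*V)*(1/(2*V)))*V = (5 + 1)*V = 6*V)
1/((J(131) + r)*(1/(-14977))) = 1/((6*131 + √20094)*(1/(-14977))) = 1/((786 + √20094)*(-1/14977)) = -14977/(786 + √20094)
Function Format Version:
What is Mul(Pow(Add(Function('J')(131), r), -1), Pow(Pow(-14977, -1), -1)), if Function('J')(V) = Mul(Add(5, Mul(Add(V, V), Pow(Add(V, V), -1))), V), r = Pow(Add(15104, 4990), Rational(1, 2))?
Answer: Add(Rational(-1961987, 99617), Mul(Rational(14977, 597702), Pow(20094, Rational(1, 2)))) ≈ -16.143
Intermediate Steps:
r = Pow(20094, Rational(1, 2)) ≈ 141.75
Function('J')(V) = Mul(6, V) (Function('J')(V) = Mul(Add(5, Mul(Mul(2, V), Pow(Mul(2, V), -1))), V) = Mul(Add(5, Mul(Mul(2, V), Mul(Rational(1, 2), Pow(V, -1)))), V) = Mul(Add(5, 1), V) = Mul(6, V))
Mul(Pow(Add(Function('J')(131), r), -1), Pow(Pow(-14977, -1), -1)) = Mul(Pow(Add(Mul(6, 131), Pow(20094, Rational(1, 2))), -1), Pow(Pow(-14977, -1), -1)) = Mul(Pow(Add(786, Pow(20094, Rational(1, 2))), -1), Pow(Rational(-1, 14977), -1)) = Mul(Pow(Add(786, Pow(20094, Rational(1, 2))), -1), -14977) = Mul(-14977, Pow(Add(786, Pow(20094, Rational(1, 2))), -1))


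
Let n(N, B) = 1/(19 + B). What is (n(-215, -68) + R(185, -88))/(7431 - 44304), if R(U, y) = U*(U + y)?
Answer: -879304/1806777 ≈ -0.48667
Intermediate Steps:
(n(-215, -68) + R(185, -88))/(7431 - 44304) = (1/(19 - 68) + 185*(185 - 88))/(7431 - 44304) = (1/(-49) + 185*97)/(-36873) = (-1/49 + 17945)*(-1/36873) = (879304/49)*(-1/36873) = -879304/1806777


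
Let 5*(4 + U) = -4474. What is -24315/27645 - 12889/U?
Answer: 111487361/8282442 ≈ 13.461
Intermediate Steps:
U = -4494/5 (U = -4 + (⅕)*(-4474) = -4 - 4474/5 = -4494/5 ≈ -898.80)
-24315/27645 - 12889/U = -24315/27645 - 12889/(-4494/5) = -24315*1/27645 - 12889*(-5/4494) = -1621/1843 + 64445/4494 = 111487361/8282442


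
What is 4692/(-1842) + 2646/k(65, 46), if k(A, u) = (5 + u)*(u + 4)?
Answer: -196963/130475 ≈ -1.5096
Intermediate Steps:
k(A, u) = (4 + u)*(5 + u) (k(A, u) = (5 + u)*(4 + u) = (4 + u)*(5 + u))
4692/(-1842) + 2646/k(65, 46) = 4692/(-1842) + 2646/(20 + 46² + 9*46) = 4692*(-1/1842) + 2646/(20 + 2116 + 414) = -782/307 + 2646/2550 = -782/307 + 2646*(1/2550) = -782/307 + 441/425 = -196963/130475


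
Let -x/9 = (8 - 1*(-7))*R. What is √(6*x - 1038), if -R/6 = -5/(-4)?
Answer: √5037 ≈ 70.972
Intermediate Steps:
R = -15/2 (R = -(-30)/(-4) = -(-30)*(-1)/4 = -6*5/4 = -15/2 ≈ -7.5000)
x = 2025/2 (x = -9*(8 - 1*(-7))*(-15)/2 = -9*(8 + 7)*(-15)/2 = -135*(-15)/2 = -9*(-225/2) = 2025/2 ≈ 1012.5)
√(6*x - 1038) = √(6*(2025/2) - 1038) = √(6075 - 1038) = √5037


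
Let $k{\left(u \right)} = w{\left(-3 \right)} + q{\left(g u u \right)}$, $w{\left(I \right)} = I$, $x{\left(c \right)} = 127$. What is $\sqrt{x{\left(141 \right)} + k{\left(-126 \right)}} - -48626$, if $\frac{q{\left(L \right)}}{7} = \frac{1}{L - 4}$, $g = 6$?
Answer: $48626 + \frac{\sqrt{281261415315}}{47626} \approx 48637.0$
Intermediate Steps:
$q{\left(L \right)} = \frac{7}{-4 + L}$ ($q{\left(L \right)} = \frac{7}{L - 4} = \frac{7}{-4 + L}$)
$k{\left(u \right)} = -3 + \frac{7}{-4 + 6 u^{2}}$ ($k{\left(u \right)} = -3 + \frac{7}{-4 + 6 u u} = -3 + \frac{7}{-4 + 6 u^{2}}$)
$\sqrt{x{\left(141 \right)} + k{\left(-126 \right)}} - -48626 = \sqrt{127 + \frac{19 - 18 \left(-126\right)^{2}}{2 \left(-2 + 3 \left(-126\right)^{2}\right)}} - -48626 = \sqrt{127 + \frac{19 - 285768}{2 \left(-2 + 3 \cdot 15876\right)}} + 48626 = \sqrt{127 + \frac{19 - 285768}{2 \left(-2 + 47628\right)}} + 48626 = \sqrt{127 + \frac{1}{2} \cdot \frac{1}{47626} \left(-285749\right)} + 48626 = \sqrt{127 - \frac{285749}{95252}} + 48626 = \sqrt{\frac{11811255}{95252}} + 48626 = \frac{\sqrt{281261415315}}{47626} + 48626 = 48626 + \frac{\sqrt{281261415315}}{47626}$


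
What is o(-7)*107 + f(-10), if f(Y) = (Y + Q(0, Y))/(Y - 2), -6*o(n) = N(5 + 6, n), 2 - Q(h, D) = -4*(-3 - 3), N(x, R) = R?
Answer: 255/2 ≈ 127.50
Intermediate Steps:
Q(h, D) = -22 (Q(h, D) = 2 - (-4)*(-3 - 3) = 2 - (-4)*(-6) = 2 - 1*24 = 2 - 24 = -22)
o(n) = -n/6
f(Y) = (-22 + Y)/(-2 + Y) (f(Y) = (Y - 22)/(Y - 2) = (-22 + Y)/(-2 + Y))
o(-7)*107 + f(-10) = -⅙*(-7)*107 + (-22 - 10)/(-2 - 10) = (7/6)*107 - 32/(-12) = 749/6 - 1/12*(-32) = 749/6 + 8/3 = 255/2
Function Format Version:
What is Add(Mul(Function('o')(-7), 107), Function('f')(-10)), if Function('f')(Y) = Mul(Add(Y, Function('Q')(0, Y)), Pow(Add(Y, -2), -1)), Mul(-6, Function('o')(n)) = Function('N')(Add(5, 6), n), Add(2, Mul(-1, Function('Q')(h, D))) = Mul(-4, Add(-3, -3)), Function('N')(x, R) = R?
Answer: Rational(255, 2) ≈ 127.50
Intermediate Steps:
Function('Q')(h, D) = -22 (Function('Q')(h, D) = Add(2, Mul(-1, Mul(-4, Add(-3, -3)))) = Add(2, Mul(-1, Mul(-4, -6))) = Add(2, Mul(-1, 24)) = Add(2, -24) = -22)
Function('o')(n) = Mul(Rational(-1, 6), n)
Function('f')(Y) = Mul(Pow(Add(-2, Y), -1), Add(-22, Y)) (Function('f')(Y) = Mul(Add(Y, -22), Pow(Add(Y, -2), -1)) = Mul(Add(-22, Y), Pow(Add(-2, Y), -1)) = Mul(Pow(Add(-2, Y), -1), Add(-22, Y)))
Add(Mul(Function('o')(-7), 107), Function('f')(-10)) = Add(Mul(Mul(Rational(-1, 6), -7), 107), Mul(Pow(Add(-2, -10), -1), Add(-22, -10))) = Add(Mul(Rational(7, 6), 107), Mul(Pow(-12, -1), -32)) = Add(Rational(749, 6), Mul(Rational(-1, 12), -32)) = Add(Rational(749, 6), Rational(8, 3)) = Rational(255, 2)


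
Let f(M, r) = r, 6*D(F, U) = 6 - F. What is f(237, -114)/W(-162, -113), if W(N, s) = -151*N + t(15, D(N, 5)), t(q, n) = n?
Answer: -57/12245 ≈ -0.0046550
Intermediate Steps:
D(F, U) = 1 - F/6 (D(F, U) = (6 - F)/6 = 1 - F/6)
W(N, s) = 1 - 907*N/6 (W(N, s) = -151*N + (1 - N/6) = 1 - 907*N/6)
f(237, -114)/W(-162, -113) = -114/(1 - 907/6*(-162)) = -114/(1 + 24489) = -114/24490 = -114*1/24490 = -57/12245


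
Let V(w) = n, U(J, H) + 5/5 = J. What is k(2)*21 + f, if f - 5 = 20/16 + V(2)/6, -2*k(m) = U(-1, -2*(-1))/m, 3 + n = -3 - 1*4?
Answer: 181/12 ≈ 15.083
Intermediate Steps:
U(J, H) = -1 + J
n = -10 (n = -3 + (-3 - 1*4) = -3 + (-3 - 4) = -3 - 7 = -10)
V(w) = -10
k(m) = 1/m (k(m) = -(-1 - 1)/(2*m) = -(-1)/m = 1/m)
f = 55/12 (f = 5 + (20/16 - 10/6) = 5 + (20*(1/16) - 10*⅙) = 5 + (5/4 - 5/3) = 5 - 5/12 = 55/12 ≈ 4.5833)
k(2)*21 + f = 21/2 + 55/12 = 181/12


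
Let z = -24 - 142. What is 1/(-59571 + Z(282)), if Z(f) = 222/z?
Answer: -83/4944504 ≈ -1.6786e-5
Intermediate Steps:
z = -166
Z(f) = -111/83 (Z(f) = 222/(-166) = 222*(-1/166) = -111/83)
1/(-59571 + Z(282)) = 1/(-59571 - 111/83) = 1/(-4944504/83) = -83/4944504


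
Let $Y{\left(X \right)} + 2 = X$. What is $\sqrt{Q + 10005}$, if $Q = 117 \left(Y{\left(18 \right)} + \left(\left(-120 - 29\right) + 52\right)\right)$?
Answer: $4 \sqrt{33} \approx 22.978$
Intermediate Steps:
$Y{\left(X \right)} = -2 + X$
$Q = -9477$ ($Q = 117 \left(\left(-2 + 18\right) + \left(\left(-120 - 29\right) + 52\right)\right) = 117 \left(16 + \left(-149 + 52\right)\right) = 117 \left(16 - 97\right) = 117 \left(-81\right) = -9477$)
$\sqrt{Q + 10005} = \sqrt{-9477 + 10005} = \sqrt{528} = 4 \sqrt{33}$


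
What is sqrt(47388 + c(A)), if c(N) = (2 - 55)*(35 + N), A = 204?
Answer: sqrt(34721) ≈ 186.34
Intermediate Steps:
c(N) = -1855 - 53*N (c(N) = -53*(35 + N) = -1855 - 53*N)
sqrt(47388 + c(A)) = sqrt(47388 + (-1855 - 53*204)) = sqrt(47388 + (-1855 - 10812)) = sqrt(47388 - 12667) = sqrt(34721)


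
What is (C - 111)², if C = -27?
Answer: 19044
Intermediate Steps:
(C - 111)² = (-27 - 111)² = (-138)² = 19044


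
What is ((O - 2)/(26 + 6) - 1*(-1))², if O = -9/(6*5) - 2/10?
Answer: 3481/4096 ≈ 0.84985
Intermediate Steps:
O = -½ (O = -9/30 - 2*⅒ = -9*1/30 - ⅕ = -3/10 - ⅕ = -½ ≈ -0.50000)
((O - 2)/(26 + 6) - 1*(-1))² = ((-½ - 2)/(26 + 6) - 1*(-1))² = (-5/2/32 + 1)² = (-5/2*1/32 + 1)² = (-5/64 + 1)² = (59/64)² = 3481/4096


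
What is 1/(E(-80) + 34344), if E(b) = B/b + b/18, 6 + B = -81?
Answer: 720/24725263 ≈ 2.9120e-5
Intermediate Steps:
B = -87 (B = -6 - 81 = -87)
E(b) = -87/b + b/18
1/(E(-80) + 34344) = 1/((-87/(-80) + (1/18)*(-80)) + 34344) = 1/((-87*(-1/80) - 40/9) + 34344) = 1/((87/80 - 40/9) + 34344) = 1/(-2417/720 + 34344) = 1/(24725263/720) = 720/24725263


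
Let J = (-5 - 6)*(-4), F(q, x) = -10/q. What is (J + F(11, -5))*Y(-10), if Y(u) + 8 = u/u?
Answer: -3318/11 ≈ -301.64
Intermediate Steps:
Y(u) = -7 (Y(u) = -8 + u/u = -8 + 1 = -7)
J = 44 (J = -11*(-4) = 44)
(J + F(11, -5))*Y(-10) = (44 - 10/11)*(-7) = (474/11)*(-7) = -3318/11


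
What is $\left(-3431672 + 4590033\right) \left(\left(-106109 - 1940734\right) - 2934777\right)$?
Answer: $-5770514324820$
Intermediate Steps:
$\left(-3431672 + 4590033\right) \left(\left(-106109 - 1940734\right) - 2934777\right) = 1158361 \left(-2046843 - 2934777\right) = 1158361 \left(-4981620\right) = -5770514324820$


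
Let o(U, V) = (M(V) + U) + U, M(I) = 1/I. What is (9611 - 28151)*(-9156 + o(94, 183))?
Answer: 10142263740/61 ≈ 1.6627e+8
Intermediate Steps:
M(I) = 1/I
o(U, V) = 1/V + 2*U (o(U, V) = (1/V + U) + U = (U + 1/V) + U = 1/V + 2*U)
(9611 - 28151)*(-9156 + o(94, 183)) = (9611 - 28151)*(-9156 + (1/183 + 2*94)) = -18540*(-9156 + (1/183 + 188)) = -18540*(-9156 + 34405/183) = -18540*(-1641143/183) = 10142263740/61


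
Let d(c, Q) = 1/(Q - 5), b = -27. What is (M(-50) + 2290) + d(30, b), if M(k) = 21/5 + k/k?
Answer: 367227/160 ≈ 2295.2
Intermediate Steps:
d(c, Q) = 1/(-5 + Q)
M(k) = 26/5 (M(k) = 21*(⅕) + 1 = 21/5 + 1 = 26/5)
(M(-50) + 2290) + d(30, b) = (26/5 + 2290) + 1/(-5 - 27) = 11476/5 + 1/(-32) = 11476/5 - 1/32 = 367227/160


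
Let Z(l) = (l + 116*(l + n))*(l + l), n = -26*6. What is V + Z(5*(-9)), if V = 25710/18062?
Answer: 18987600045/9031 ≈ 2.1025e+6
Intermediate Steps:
n = -156
Z(l) = 2*l*(-18096 + 117*l) (Z(l) = (l + 116*(l - 156))*(l + l) = (l + 116*(-156 + l))*(2*l) = (l + (-18096 + 116*l))*(2*l) = (-18096 + 117*l)*(2*l) = 2*l*(-18096 + 117*l))
V = 12855/9031 (V = 25710*(1/18062) = 12855/9031 ≈ 1.4234)
V + Z(5*(-9)) = 12855/9031 + 78*(5*(-9))*(-464 + 3*(5*(-9))) = 12855/9031 + 78*(-45)*(-464 + 3*(-45)) = 12855/9031 + 78*(-45)*(-464 - 135) = 12855/9031 + 78*(-45)*(-599) = 12855/9031 + 2102490 = 18987600045/9031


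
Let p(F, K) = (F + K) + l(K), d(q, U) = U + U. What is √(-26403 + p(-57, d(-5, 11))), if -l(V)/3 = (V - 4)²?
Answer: I*√27410 ≈ 165.56*I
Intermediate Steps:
d(q, U) = 2*U
l(V) = -3*(-4 + V)² (l(V) = -3*(V - 4)² = -3*(-4 + V)²)
p(F, K) = F + K - 3*(-4 + K)² (p(F, K) = (F + K) - 3*(-4 + K)² = F + K - 3*(-4 + K)²)
√(-26403 + p(-57, d(-5, 11))) = √(-26403 + (-57 + 2*11 - 3*(-4 + 2*11)²)) = √(-26403 + (-57 + 22 - 3*(-4 + 22)²)) = √(-26403 + (-57 + 22 - 3*18²)) = √(-26403 + (-57 + 22 - 3*324)) = √(-26403 + (-57 + 22 - 972)) = √(-26403 - 1007) = √(-27410) = I*√27410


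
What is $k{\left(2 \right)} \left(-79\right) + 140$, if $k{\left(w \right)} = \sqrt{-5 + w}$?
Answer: $140 - 79 i \sqrt{3} \approx 140.0 - 136.83 i$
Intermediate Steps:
$k{\left(2 \right)} \left(-79\right) + 140 = \sqrt{-5 + 2} \left(-79\right) + 140 = \sqrt{-3} \left(-79\right) + 140 = i \sqrt{3} \left(-79\right) + 140 = - 79 i \sqrt{3} + 140 = 140 - 79 i \sqrt{3}$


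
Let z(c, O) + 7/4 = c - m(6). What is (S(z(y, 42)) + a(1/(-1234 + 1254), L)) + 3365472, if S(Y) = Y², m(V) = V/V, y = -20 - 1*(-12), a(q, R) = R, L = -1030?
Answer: 53832921/16 ≈ 3.3646e+6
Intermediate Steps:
y = -8 (y = -20 + 12 = -8)
m(V) = 1
z(c, O) = -11/4 + c (z(c, O) = -7/4 + (c - 1*1) = -7/4 + (c - 1) = -7/4 + (-1 + c) = -11/4 + c)
(S(z(y, 42)) + a(1/(-1234 + 1254), L)) + 3365472 = ((-11/4 - 8)² - 1030) + 3365472 = ((-43/4)² - 1030) + 3365472 = (1849/16 - 1030) + 3365472 = -14631/16 + 3365472 = 53832921/16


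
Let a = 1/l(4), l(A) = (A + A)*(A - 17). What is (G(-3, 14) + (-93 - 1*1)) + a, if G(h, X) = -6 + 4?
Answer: -9985/104 ≈ -96.010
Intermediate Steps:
G(h, X) = -2
l(A) = 2*A*(-17 + A) (l(A) = (2*A)*(-17 + A) = 2*A*(-17 + A))
a = -1/104 (a = 1/(2*4*(-17 + 4)) = 1/(2*4*(-13)) = 1/(-104) = -1/104 ≈ -0.0096154)
(G(-3, 14) + (-93 - 1*1)) + a = (-2 + (-93 - 1*1)) - 1/104 = (-2 + (-93 - 1)) - 1/104 = (-2 - 94) - 1/104 = -96 - 1/104 = -9985/104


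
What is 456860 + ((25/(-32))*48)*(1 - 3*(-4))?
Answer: 912745/2 ≈ 4.5637e+5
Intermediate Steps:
456860 + ((25/(-32))*48)*(1 - 3*(-4)) = 456860 + ((25*(-1/32))*48)*(1 + 12) = 456860 - 25/32*48*13 = 456860 - 75/2*13 = 456860 - 975/2 = 912745/2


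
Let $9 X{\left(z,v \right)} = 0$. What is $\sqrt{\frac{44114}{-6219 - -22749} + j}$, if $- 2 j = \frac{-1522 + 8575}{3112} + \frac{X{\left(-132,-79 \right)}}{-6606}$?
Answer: $\frac{\sqrt{253958673571455}}{12860340} \approx 1.2392$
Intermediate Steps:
$X{\left(z,v \right)} = 0$ ($X{\left(z,v \right)} = \frac{1}{9} \cdot 0 = 0$)
$j = - \frac{7053}{6224}$ ($j = - \frac{\frac{-1522 + 8575}{3112} + \frac{0}{-6606}}{2} = - \frac{7053 \cdot \frac{1}{3112} + 0 \left(- \frac{1}{6606}\right)}{2} = - \frac{\frac{7053}{3112} + 0}{2} = \left(- \frac{1}{2}\right) \frac{7053}{3112} = - \frac{7053}{6224} \approx -1.1332$)
$\sqrt{\frac{44114}{-6219 - -22749} + j} = \sqrt{\frac{44114}{-6219 - -22749} - \frac{7053}{6224}} = \sqrt{\frac{44114}{-6219 + 22749} - \frac{7053}{6224}} = \sqrt{\frac{44114}{16530} - \frac{7053}{6224}} = \sqrt{44114 \cdot \frac{1}{16530} - \frac{7053}{6224}} = \sqrt{\frac{22057}{8265} - \frac{7053}{6224}} = \sqrt{\frac{78989723}{51441360}} = \frac{\sqrt{253958673571455}}{12860340}$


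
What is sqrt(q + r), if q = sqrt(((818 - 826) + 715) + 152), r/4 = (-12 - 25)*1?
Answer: sqrt(-148 + sqrt(859)) ≈ 10.895*I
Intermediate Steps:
r = -148 (r = 4*((-12 - 25)*1) = 4*(-37*1) = 4*(-37) = -148)
q = sqrt(859) (q = sqrt((-8 + 715) + 152) = sqrt(707 + 152) = sqrt(859) ≈ 29.309)
sqrt(q + r) = sqrt(sqrt(859) - 148) = sqrt(-148 + sqrt(859))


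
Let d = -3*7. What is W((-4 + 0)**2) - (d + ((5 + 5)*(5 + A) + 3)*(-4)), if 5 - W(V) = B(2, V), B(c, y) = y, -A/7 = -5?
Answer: 1622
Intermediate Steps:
A = 35 (A = -7*(-5) = 35)
d = -21
W(V) = 5 - V
W((-4 + 0)**2) - (d + ((5 + 5)*(5 + A) + 3)*(-4)) = (5 - (-4 + 0)**2) - (-21 + ((5 + 5)*(5 + 35) + 3)*(-4)) = (5 - 1*(-4)**2) - (-21 + (10*40 + 3)*(-4)) = (5 - 1*16) - (-21 + (400 + 3)*(-4)) = (5 - 16) - (-21 + 403*(-4)) = -11 - (-21 - 1612) = -11 - 1*(-1633) = -11 + 1633 = 1622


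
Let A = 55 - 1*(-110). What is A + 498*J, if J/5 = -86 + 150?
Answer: 159525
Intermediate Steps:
J = 320 (J = 5*(-86 + 150) = 5*64 = 320)
A = 165 (A = 55 + 110 = 165)
A + 498*J = 165 + 498*320 = 165 + 159360 = 159525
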